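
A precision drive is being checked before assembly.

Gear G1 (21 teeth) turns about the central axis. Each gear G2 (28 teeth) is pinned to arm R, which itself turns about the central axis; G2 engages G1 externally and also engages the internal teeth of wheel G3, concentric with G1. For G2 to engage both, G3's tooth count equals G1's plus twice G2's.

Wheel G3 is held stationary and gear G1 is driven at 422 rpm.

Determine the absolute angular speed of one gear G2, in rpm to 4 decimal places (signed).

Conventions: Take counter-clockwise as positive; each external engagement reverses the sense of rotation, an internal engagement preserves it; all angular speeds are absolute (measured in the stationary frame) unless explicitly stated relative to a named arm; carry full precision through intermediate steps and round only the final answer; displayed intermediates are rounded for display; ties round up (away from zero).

topology: planetary set — G1 21T / G2 28T / G3 77T, arm = carrier (Willis)
normalise by the input: solve with ω_sun = 1, then scale by 422 rpm
ring teeth: 21 + 2·28 = 77
21(ω_sun−ω_arm) = −77(ω_ring−ω_arm),  ω_ring = 0, ω_sun = 1
21(1−ω_arm) = −77(0−ω_arm)  ⇒  98·ω_arm = 21  ⇒  ω_arm = 3/14
sun–planet mesh: 21·(1−3/14) = −28·(ω_p−ω_arm)  ⇒  ω_p−ω_arm = -33/56
ω_p = 3/14 − 33/56 = -3/8
scale: ω_p = -3/8 × 422 rpm = -158.2500 rpm

-158.2500 rpm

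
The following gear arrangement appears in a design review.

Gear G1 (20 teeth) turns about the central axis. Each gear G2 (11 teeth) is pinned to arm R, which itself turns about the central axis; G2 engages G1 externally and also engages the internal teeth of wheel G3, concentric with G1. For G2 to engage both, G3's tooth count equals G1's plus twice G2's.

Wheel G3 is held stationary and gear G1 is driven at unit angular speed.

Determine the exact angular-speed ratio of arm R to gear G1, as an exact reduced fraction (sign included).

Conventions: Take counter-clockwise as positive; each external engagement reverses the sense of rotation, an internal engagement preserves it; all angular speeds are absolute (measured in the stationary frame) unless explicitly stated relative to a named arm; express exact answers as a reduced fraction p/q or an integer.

class = planetary set [G3 = 20+2·11 = 42; Willis about the carrier]
ring teeth: 20 + 2·11 = 42
20(ω_sun−ω_arm) = −42(ω_ring−ω_arm),  ω_ring = 0, ω_sun = 1
20(1−ω_arm) = −42(0−ω_arm)  ⇒  62·ω_arm = 20  ⇒  ω_arm = 10/31
ω_out/ω_in = 10/31

10/31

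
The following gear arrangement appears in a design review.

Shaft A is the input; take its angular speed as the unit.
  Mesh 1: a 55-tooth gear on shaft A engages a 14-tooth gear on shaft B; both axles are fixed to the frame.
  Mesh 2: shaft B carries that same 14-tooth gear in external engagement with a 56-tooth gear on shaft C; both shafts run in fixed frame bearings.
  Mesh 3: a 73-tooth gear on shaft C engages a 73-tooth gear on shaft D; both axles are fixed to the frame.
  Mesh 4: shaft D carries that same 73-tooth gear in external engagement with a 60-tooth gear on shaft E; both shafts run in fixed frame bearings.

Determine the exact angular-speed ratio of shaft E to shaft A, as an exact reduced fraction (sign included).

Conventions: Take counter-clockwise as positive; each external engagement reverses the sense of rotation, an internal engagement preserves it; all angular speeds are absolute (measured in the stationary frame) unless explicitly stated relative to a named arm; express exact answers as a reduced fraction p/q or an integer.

class = fixed-axis compound train [4 meshes; 4 ratios multiply, 4 sense flips]
mesh 1 [55T→14T]: running ratio 55/14, sense −
mesh 2 [14T→56T]: running ratio 55/56, sense +
mesh 3 [73T→73T]: running ratio 55/56, sense −
mesh 4 [73T→60T]: running ratio 803/672, sense +
ω_out/ω_in = 803/672

803/672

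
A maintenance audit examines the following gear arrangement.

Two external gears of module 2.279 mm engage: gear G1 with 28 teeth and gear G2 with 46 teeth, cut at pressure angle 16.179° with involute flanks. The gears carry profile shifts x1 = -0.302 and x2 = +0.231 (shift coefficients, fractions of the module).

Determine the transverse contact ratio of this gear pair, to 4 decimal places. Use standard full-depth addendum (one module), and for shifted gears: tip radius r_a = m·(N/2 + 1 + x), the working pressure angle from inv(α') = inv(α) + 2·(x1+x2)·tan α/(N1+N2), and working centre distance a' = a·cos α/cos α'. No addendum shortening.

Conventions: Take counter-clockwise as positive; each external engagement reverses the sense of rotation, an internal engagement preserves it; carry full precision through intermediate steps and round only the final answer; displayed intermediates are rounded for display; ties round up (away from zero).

1.9385

topology: single-mesh involute geometry — m = 2.279, 28T/46T pair
base radii: r_b1 = 30.642391, r_b2 = 50.341071
tip radii: r_a1 = 33.496742, r_a2 = 55.222449
inv(α') = inv(16.179°) + 2·(-0.302+0.231)·tan α/(28+46) = 0.00719589  ⇒  α' = 15.79029°
a' = a·cos α / cos α' = 84.3230·cos 16.179°/cos 15.79029° = 84.159284
action lengths: √(r_a1²−r_b1²) = 13.530544, √(r_a2²−r_b2²) = 22.700121
base pitch p_b = π·m·cos α = 6.876136
CR = (13.530544 + 22.700121 − 84.159284·sin 15.79029°)/6.876136 = 1.938513
contact ratio ≈ 1.9385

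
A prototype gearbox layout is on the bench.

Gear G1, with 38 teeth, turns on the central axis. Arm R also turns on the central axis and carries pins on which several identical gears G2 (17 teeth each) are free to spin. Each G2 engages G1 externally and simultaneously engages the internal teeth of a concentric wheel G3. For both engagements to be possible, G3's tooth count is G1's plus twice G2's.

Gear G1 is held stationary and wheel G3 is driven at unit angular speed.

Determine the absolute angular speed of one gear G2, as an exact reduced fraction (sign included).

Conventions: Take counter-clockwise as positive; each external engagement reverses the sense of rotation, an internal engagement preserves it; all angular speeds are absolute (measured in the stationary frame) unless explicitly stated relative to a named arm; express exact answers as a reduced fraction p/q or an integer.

class = planetary set [G3 = 38+2·17 = 72; Willis about the carrier]
ring teeth: 38 + 2·17 = 72
38(ω_sun−ω_arm) = −72(ω_ring−ω_arm),  ω_sun = 0, ω_ring = 1
38(0−ω_arm) = −72(1−ω_arm)  ⇒  110·ω_arm = 72  ⇒  ω_arm = 36/55
sun–planet mesh: 38·(0−36/55) = −17·(ω_p−ω_arm)  ⇒  ω_p−ω_arm = 1368/935
ω_p = 36/55 + 1368/935 = 36/17
exact speed ratio = 36/17

36/17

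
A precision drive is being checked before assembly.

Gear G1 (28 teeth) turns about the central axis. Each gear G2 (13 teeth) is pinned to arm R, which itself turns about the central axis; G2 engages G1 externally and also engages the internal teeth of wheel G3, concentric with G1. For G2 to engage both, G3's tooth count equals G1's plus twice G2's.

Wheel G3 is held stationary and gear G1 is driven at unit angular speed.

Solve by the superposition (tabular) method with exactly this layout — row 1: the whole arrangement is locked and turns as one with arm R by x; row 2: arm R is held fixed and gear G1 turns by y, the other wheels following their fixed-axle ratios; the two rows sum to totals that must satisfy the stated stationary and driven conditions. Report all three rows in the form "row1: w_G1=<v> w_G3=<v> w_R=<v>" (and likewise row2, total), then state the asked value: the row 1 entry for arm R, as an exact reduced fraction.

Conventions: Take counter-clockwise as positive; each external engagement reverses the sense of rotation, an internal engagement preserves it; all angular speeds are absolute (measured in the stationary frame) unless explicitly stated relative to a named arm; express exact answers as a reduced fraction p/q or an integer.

recognized (axles ride arm R): planetary set, 28/13/54 teeth
row 1: whole set turns with the arm by x
row 2 — arm fixed, fixed-axis ratios: sun y, ring −(28/54)·y, arm 0
boundary: total ω_ring = x − (28/54)·y = 0 and total ω_sun = x + y = 1  ⇒  y = 27/41, x = 14/41
row 2 ring = −(28/54)·27/41 = -14/41
totals (row 1 + row 2): sun 14/41 + 27/41 = 1, ring 14/41 + (-14/41) = 0, arm 14/41 + 0 = 14/41
asked cell (row1, arm) = 14/41

row1: w_G1=14/41 w_G3=14/41 w_R=14/41
row2: w_G1=27/41 w_G3=-14/41 w_R=0
total: w_G1=1 w_G3=0 w_R=14/41
asked value: 14/41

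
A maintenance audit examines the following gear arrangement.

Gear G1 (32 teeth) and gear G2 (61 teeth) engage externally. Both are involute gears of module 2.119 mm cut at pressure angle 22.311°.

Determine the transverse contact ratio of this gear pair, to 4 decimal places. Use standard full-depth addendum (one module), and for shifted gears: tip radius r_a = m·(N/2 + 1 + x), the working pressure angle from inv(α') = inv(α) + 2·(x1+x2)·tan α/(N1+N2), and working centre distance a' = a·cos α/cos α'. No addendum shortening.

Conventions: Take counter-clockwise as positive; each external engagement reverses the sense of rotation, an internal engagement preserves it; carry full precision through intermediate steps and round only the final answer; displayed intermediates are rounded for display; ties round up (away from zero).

single-mesh involute tooth geometry (32T engaging 61T at module 2.119)
base radii: r_b1 = 31.365840, r_b2 = 59.791132
tip radii: r_a1 = 36.023000, r_a2 = 66.748500
no profile shift: α' = α, a' = a
action lengths: √(r_a1²−r_b1²) = 17.715547, √(r_a2²−r_b2²) = 29.671245
base pitch p_b = π·m·cos α = 6.158668
CR = (17.715547 + 29.671245 − 98.533500·sin 22.31100°)/6.158668 = 1.620504
contact ratio ≈ 1.6205

1.6205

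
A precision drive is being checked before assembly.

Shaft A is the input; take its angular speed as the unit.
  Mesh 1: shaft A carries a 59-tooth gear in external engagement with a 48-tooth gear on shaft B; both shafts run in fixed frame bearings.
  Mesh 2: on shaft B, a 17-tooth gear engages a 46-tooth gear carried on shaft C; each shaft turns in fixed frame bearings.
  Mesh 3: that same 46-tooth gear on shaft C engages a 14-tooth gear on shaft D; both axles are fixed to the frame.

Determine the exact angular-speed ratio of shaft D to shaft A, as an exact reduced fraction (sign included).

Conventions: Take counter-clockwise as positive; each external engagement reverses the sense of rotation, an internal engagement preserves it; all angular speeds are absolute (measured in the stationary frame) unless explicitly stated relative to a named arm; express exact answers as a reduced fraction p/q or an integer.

class = fixed-axis compound train [3 meshes; 3 ratios multiply, 3 sense flips]
mesh 1 [59T→48T]: running ratio 59/48, sense −
mesh 2 [17T→46T]: running ratio 1003/2208, sense +
mesh 3 [46T→14T]: running ratio 1003/672, sense −
ω_out/ω_in = -1003/672

-1003/672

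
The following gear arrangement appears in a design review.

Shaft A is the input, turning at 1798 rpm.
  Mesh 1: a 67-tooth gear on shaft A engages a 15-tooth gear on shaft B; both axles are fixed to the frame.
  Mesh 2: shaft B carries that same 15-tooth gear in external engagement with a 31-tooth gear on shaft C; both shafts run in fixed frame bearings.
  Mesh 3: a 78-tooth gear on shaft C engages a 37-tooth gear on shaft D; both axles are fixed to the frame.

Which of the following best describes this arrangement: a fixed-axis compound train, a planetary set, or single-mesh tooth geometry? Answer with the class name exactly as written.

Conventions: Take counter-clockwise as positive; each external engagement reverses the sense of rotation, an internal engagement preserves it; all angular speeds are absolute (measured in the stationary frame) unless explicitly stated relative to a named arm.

topology: fixed-axis compound train — 3 meshes, A→D
classification: fixed-axis compound train

fixed-axis compound train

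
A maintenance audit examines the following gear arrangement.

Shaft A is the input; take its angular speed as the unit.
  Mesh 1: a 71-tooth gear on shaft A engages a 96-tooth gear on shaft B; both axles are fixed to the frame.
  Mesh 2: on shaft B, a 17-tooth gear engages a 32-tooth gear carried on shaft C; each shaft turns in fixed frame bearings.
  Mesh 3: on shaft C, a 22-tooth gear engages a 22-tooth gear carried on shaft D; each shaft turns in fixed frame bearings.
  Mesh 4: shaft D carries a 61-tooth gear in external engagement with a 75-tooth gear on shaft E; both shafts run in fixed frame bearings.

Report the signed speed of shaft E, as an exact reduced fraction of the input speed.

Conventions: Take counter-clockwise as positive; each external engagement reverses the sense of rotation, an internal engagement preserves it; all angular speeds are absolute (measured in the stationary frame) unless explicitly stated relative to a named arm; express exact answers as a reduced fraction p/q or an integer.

73627/230400

4-mesh fixed-axis compound train (all bearings frame-fixed)
mesh 1 [71T→96T]: |ω|/ω_in = 1×71/96 = 71/96, sense flips to −
mesh 2 [17T→32T]: |ω|/ω_in = (71/96)×17/32 = 1207/3072, sense flips to +
mesh 3 [22T→22T]: |ω|/ω_in = (1207/3072)×22/22 = 1207/3072, sense flips to −
mesh 4 [61T→75T]: |ω|/ω_in = (1207/3072)×61/75 = 73627/230400, sense flips to +
signed output speed (× input speed) = 73627/230400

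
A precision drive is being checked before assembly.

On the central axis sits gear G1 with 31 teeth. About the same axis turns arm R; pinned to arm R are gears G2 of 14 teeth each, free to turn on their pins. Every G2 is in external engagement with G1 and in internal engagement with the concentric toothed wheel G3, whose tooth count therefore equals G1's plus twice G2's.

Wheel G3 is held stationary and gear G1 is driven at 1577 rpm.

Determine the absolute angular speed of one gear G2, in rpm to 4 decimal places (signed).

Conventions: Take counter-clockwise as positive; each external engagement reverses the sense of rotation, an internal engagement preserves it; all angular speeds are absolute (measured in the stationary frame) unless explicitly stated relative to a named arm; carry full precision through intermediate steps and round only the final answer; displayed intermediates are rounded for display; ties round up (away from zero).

-1745.9643 rpm

recognized (axles ride arm R): planetary set, 31/14/59 teeth
normalise by the input: solve with ω_sun = 1, then scale by 1577 rpm
ring teeth: 31 + 2·14 = 59
31(ω_sun−ω_arm) = −59(ω_ring−ω_arm),  ω_ring = 0, ω_sun = 1
31(1−ω_arm) = −59(0−ω_arm)  ⇒  90·ω_arm = 31  ⇒  ω_arm = 31/90
sun–planet mesh: 31·(1−31/90) = −14·(ω_p−ω_arm)  ⇒  ω_p−ω_arm = -1829/1260
ω_p = 31/90 − 1829/1260 = -31/28
scale: ω_p = -31/28 × 1577 rpm = -1745.9643 rpm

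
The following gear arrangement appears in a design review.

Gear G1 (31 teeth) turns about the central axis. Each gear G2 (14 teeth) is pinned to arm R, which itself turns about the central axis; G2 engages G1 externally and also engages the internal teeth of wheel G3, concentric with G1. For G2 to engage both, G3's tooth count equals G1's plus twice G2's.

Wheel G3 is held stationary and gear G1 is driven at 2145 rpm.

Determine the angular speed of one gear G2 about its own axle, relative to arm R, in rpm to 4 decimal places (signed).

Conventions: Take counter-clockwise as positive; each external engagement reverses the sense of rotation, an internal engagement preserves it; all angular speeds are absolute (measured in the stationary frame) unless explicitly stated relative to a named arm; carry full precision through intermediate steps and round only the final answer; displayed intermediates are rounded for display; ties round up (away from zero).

topology: planetary set — G1 31T / G2 14T / G3 59T, arm = carrier (Willis)
normalise by the input: solve with ω_sun = 1, then scale by 2145 rpm
ring teeth: 31 + 2·14 = 59
31(ω_sun−ω_arm) = −59(ω_ring−ω_arm),  ω_ring = 0, ω_sun = 1
31(1−ω_arm) = −59(0−ω_arm)  ⇒  90·ω_arm = 31  ⇒  ω_arm = 31/90
sun–planet mesh: 31·(1−31/90) = −14·(ω_p−ω_arm)  ⇒  ω_p−ω_arm = -1829/1260
scale: ω_p−ω_arm = -1829/1260 × 2145 rpm = -3113.6548 rpm

-3113.6548 rpm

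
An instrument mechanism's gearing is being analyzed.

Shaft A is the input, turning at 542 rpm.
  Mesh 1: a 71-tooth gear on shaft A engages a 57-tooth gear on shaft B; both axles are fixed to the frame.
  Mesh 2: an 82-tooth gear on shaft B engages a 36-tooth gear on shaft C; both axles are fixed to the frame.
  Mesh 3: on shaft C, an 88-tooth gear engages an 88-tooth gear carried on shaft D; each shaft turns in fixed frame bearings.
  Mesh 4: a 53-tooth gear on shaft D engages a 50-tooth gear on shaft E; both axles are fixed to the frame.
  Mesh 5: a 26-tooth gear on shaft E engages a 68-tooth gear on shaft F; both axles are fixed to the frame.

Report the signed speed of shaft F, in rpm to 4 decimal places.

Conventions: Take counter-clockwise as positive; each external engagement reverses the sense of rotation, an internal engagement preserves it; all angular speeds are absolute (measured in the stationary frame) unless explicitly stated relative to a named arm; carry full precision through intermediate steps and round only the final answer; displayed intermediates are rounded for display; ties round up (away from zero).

class = fixed-axis compound train [5 meshes; 5 ratios multiply, 5 sense flips]
mesh 1 [71T→57T]: ω = 542.0000×71/57 = 675.1228 rpm, sense flips to −
mesh 2 [82T→36T]: ω = 675.1228×82/36 = 1537.7797 rpm, sense flips to +
mesh 3 [88T→88T]: ω = 1537.7797×88/88 = 1537.7797 rpm, sense flips to −
mesh 4 [53T→50T]: ω = 1537.7797×53/50 = 1630.0465 rpm, sense flips to +
mesh 5 [26T→68T]: ω = 1630.0465×26/68 = 623.2531 rpm, sense flips to −
signed output speed = -623.2531 rpm

-623.2531 rpm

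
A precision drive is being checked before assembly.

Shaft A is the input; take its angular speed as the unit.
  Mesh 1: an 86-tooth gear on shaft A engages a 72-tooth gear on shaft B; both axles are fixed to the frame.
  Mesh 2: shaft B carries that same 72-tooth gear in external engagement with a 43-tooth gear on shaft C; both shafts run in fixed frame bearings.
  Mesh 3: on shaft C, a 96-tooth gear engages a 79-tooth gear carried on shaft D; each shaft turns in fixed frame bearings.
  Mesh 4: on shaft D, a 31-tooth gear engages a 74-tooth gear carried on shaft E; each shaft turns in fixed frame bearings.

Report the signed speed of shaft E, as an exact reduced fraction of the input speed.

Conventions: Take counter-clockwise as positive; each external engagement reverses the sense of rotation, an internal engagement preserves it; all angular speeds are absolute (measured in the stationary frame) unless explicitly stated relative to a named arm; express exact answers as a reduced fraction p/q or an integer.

4-mesh fixed-axis compound train (all bearings frame-fixed)
mesh 1 [86T→72T]: |ω|/ω_in = 1×86/72 = 43/36, sense flips to −
mesh 2 [72T→43T]: |ω|/ω_in = (43/36)×72/43 = 2, sense flips to +
mesh 3 [96T→79T]: |ω|/ω_in = 2×96/79 = 192/79, sense flips to −
mesh 4 [31T→74T]: |ω|/ω_in = (192/79)×31/74 = 2976/2923, sense flips to +
signed output speed (× input speed) = 2976/2923

2976/2923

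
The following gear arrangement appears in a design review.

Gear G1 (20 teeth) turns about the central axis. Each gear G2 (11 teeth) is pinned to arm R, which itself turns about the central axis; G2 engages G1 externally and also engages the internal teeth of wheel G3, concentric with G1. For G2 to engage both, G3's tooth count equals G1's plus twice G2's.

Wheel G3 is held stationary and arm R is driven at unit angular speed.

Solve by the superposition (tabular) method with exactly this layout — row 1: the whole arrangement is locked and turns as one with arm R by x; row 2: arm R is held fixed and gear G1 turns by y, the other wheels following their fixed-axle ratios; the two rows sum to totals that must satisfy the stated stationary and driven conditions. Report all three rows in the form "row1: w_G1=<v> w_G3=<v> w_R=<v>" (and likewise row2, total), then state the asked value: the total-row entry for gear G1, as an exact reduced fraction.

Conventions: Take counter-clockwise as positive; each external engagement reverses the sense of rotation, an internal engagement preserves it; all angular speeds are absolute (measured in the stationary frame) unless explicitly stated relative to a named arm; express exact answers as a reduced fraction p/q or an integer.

row1: w_G1=1 w_G3=1 w_R=1
row2: w_G1=21/10 w_G3=-1 w_R=0
total: w_G1=31/10 w_G3=0 w_R=1
asked value: 31/10

topology: planetary set — G1 20T / G2 11T / G3 42T, arm = carrier (Willis)
row 1 (train locked, turned with arm): all members turn x
row 2 (arm held, sun turns y): ω_ring = −(20/42)·y, ω_arm = 0
boundary: total ω_ring = x − (20/42)·y = 0 and total ω_arm = x = 1  ⇒  y = 21/10, x = 1
row 2 ring = −(20/42)·21/10 = -1
totals (row 1 + row 2): sun 1 + 21/10 = 31/10, ring 1 + (-1) = 0, arm 1 + 0 = 1
asked cell (total, sun) = 31/10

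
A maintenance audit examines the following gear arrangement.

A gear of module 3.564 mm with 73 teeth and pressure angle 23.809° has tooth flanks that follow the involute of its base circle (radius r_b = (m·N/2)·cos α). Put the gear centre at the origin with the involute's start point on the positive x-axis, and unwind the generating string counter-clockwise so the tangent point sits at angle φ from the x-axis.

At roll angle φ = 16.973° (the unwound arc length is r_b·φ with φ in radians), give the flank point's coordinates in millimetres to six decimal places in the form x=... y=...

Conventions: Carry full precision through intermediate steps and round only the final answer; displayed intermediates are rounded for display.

x=124.123277 y=1.022288

topology: single-mesh involute geometry — m = 3.564, N = 73
pitch radius r_p = m·N/2 = 3.564·73/2 = 130.086000
base radius r_b = r_p·cos α = 130.086000·cos 23.809° = 119.015196
roll angle φ = 16.973° = 0.29623473 rad
x = r_b·(cos φ + φ·sin φ) = 124.123277
y = r_b·(sin φ − φ·cos φ) = 1.022288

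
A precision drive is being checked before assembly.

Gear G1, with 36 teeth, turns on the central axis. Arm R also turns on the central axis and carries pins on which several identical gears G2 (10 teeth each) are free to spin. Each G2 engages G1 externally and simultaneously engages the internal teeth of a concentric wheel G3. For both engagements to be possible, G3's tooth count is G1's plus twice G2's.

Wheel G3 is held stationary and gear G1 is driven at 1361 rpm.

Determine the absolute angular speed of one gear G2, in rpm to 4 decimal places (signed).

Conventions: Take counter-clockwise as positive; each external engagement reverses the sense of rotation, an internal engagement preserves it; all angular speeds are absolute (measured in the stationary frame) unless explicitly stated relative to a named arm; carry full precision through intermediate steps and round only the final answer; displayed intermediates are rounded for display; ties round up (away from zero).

class = planetary set [G3 = 36+2·10 = 56; Willis about the carrier]
normalise by the input: solve with ω_sun = 1, then scale by 1361 rpm
ring teeth: 36 + 2·10 = 56
36(ω_sun−ω_arm) = −56(ω_ring−ω_arm),  ω_ring = 0, ω_sun = 1
36(1−ω_arm) = −56(0−ω_arm)  ⇒  92·ω_arm = 36  ⇒  ω_arm = 9/23
sun–planet mesh: 36·(1−9/23) = −10·(ω_p−ω_arm)  ⇒  ω_p−ω_arm = -252/115
ω_p = 9/23 − 252/115 = -9/5
scale: ω_p = -9/5 × 1361 rpm = -2449.8000 rpm

-2449.8000 rpm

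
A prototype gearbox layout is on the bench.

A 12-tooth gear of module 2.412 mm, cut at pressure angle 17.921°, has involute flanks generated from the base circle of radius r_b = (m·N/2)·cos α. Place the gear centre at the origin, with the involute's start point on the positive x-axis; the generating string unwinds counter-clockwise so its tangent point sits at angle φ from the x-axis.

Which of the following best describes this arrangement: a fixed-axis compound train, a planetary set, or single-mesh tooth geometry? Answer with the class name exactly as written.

recognized (one wheel, involute flank): single-mesh tooth geometry, m = 2.412, N = 12
classification: single-mesh tooth geometry

single-mesh tooth geometry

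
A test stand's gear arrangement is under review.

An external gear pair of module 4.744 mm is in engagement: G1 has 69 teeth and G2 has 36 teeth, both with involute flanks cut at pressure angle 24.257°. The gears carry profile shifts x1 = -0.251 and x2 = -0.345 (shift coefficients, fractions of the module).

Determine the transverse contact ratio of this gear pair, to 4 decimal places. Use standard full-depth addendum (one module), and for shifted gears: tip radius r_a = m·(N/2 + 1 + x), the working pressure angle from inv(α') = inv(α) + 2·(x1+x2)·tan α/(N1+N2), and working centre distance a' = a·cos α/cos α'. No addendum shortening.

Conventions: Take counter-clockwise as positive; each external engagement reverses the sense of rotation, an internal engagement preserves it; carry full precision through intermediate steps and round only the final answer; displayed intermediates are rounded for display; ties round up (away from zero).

1.6598

single-mesh involute tooth geometry (69T engaging 36T at module 4.744)
base radii: r_b1 = 149.218056, r_b2 = 77.852899
tip radii: r_a1 = 167.221256, r_a2 = 88.499320
inv(α') = inv(24.257°) + 2·(-0.251-0.345)·tan α/(69+36) = 0.02213407  ⇒  α' = 22.70483°
a' = a·cos α / cos α' = 249.0600·cos 24.257°/cos 22.70483° = 246.145890
action lengths: √(r_a1²−r_b1²) = 75.477945, √(r_a2²−r_b2²) = 42.083913
base pitch p_b = π·m·cos α = 13.587894
CR = (75.477945 + 42.083913 − 246.145890·sin 22.70483°)/13.587894 = 1.659826
contact ratio ≈ 1.6598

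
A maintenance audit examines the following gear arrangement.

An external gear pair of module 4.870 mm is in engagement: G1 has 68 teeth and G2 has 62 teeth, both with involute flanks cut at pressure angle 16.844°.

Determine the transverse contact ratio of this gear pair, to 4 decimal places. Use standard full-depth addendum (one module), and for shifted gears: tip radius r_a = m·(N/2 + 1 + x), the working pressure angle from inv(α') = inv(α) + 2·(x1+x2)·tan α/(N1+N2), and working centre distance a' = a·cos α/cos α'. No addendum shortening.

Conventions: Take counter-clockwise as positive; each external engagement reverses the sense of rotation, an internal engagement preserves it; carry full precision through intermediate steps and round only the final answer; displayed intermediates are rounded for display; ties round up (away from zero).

single-mesh involute tooth geometry (68T engaging 62T at module 4.870)
base radii: r_b1 = 158.476163, r_b2 = 144.492973
tip radii: r_a1 = 170.450000, r_a2 = 155.840000
no profile shift: α' = α, a' = a
action lengths: √(r_a1²−r_b1²) = 62.757534, √(r_a2²−r_b2²) = 58.377106
base pitch p_b = π·m·cos α = 14.643163
CR = (62.757534 + 58.377106 − 316.550000·sin 16.84400°)/14.643163 = 2.008373
contact ratio ≈ 2.0084

2.0084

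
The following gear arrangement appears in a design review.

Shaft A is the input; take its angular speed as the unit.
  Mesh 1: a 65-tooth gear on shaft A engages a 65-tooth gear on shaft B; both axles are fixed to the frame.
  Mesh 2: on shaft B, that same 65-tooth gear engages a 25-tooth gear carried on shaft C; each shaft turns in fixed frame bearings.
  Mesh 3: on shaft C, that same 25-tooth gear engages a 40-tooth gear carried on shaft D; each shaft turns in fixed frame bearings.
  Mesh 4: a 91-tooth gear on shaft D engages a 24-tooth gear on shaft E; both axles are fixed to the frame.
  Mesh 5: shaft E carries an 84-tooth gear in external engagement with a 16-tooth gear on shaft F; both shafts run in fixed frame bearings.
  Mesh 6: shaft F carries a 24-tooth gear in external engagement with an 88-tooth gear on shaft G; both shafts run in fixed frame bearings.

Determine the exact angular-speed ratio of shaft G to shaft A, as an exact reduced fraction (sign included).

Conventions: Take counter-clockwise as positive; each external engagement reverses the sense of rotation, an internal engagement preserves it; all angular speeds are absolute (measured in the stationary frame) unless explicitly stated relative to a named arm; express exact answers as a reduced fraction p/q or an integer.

class = fixed-axis compound train [6 meshes; 6 ratios multiply, 6 sense flips]
mesh 1 [65T→65T]: running ratio 1, sense −
mesh 2 [65T→25T]: running ratio 13/5, sense +
mesh 3 [25T→40T]: running ratio 13/8, sense −
mesh 4 [91T→24T]: running ratio 1183/192, sense +
mesh 5 [84T→16T]: running ratio 8281/256, sense −
mesh 6 [24T→88T]: running ratio 24843/2816, sense +
ω_out/ω_in = 24843/2816

24843/2816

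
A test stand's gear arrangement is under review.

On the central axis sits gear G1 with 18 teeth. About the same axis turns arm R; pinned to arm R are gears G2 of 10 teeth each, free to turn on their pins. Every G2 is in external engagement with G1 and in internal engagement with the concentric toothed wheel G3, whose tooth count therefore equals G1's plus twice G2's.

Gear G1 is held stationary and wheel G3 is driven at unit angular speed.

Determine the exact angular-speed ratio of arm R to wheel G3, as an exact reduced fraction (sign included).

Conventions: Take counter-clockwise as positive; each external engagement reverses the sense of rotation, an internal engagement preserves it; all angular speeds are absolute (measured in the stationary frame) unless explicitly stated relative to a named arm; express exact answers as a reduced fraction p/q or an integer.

recognized (axles ride arm R): planetary set, 18/10/38 teeth
ring teeth: 18 + 2·10 = 38
18(ω_sun−ω_arm) = −38(ω_ring−ω_arm),  ω_sun = 0, ω_ring = 1
18(0−ω_arm) = −38(1−ω_arm)  ⇒  56·ω_arm = 38  ⇒  ω_arm = 19/28
ω_out/ω_in = 19/28

19/28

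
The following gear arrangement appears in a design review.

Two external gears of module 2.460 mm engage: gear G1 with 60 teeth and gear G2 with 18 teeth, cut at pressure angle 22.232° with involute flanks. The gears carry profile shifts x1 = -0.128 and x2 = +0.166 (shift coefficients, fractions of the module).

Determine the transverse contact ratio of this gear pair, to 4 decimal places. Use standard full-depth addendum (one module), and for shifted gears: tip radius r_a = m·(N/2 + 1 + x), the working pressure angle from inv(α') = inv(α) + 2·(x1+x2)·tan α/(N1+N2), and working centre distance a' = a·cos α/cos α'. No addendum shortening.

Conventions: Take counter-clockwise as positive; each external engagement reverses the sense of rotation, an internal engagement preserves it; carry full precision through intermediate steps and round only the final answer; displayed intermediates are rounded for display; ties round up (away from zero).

topology: single-mesh involute geometry — m = 2.460, 60T/18T pair
base radii: r_b1 = 68.313665, r_b2 = 20.494099
tip radii: r_a1 = 75.945120, r_a2 = 25.008360
inv(α') = inv(22.232°) + 2·(-0.128+0.166)·tan α/(60+18) = 0.02112077  ⇒  α' = 22.36766°
a' = a·cos α / cos α' = 95.9400·cos 22.232°/cos 22.36766° = 96.033210
action lengths: √(r_a1²−r_b1²) = 33.179880, √(r_a2²−r_b2²) = 14.332130
base pitch p_b = π·m·cos α = 7.153790
CR = (33.179880 + 14.332130 − 96.033210·sin 22.36766°)/7.153790 = 1.532994
contact ratio ≈ 1.5330

1.5330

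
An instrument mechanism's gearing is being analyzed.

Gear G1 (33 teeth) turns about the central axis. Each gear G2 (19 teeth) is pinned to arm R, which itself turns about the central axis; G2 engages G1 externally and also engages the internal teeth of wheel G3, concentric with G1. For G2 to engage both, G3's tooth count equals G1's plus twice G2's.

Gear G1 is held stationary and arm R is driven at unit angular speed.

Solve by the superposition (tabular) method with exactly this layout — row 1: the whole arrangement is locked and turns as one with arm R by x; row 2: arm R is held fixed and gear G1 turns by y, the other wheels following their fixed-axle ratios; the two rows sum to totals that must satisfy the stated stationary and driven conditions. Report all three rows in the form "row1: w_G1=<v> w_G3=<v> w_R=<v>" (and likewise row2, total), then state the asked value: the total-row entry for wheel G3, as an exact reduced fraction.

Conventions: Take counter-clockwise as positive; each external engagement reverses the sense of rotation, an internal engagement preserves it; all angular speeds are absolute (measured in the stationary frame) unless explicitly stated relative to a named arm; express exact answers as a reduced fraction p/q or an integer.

class = planetary set [G3 = 33+2·19 = 71; Willis about the carrier]
row 1: whole set turns with the arm by x
row 2 — arm fixed, fixed-axis ratios: sun y, ring −(33/71)·y, arm 0
boundary: total ω_sun = x + y = 0 and total ω_arm = x = 1  ⇒  y = -1, x = 1
row 2 ring = −(33/71)·(-1) = 33/71
totals (row 1 + row 2): sun 1 + (-1) = 0, ring 1 + 33/71 = 104/71, arm 1 + 0 = 1
asked cell (total, ring) = 104/71

row1: w_G1=1 w_G3=1 w_R=1
row2: w_G1=-1 w_G3=33/71 w_R=0
total: w_G1=0 w_G3=104/71 w_R=1
asked value: 104/71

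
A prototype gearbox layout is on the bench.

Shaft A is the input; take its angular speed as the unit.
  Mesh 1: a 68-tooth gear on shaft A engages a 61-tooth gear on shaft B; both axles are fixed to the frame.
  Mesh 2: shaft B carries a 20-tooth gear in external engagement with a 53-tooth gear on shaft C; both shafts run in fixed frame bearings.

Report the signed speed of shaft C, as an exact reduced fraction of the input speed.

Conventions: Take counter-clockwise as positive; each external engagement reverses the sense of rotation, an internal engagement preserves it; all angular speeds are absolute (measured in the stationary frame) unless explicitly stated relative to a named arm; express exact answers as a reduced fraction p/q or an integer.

2-mesh fixed-axis compound train (all bearings frame-fixed)
mesh 1 [68T→61T]: |ω|/ω_in = 1×68/61 = 68/61, sense flips to −
mesh 2 [20T→53T]: |ω|/ω_in = (68/61)×20/53 = 1360/3233, sense flips to +
signed output speed (× input speed) = 1360/3233

1360/3233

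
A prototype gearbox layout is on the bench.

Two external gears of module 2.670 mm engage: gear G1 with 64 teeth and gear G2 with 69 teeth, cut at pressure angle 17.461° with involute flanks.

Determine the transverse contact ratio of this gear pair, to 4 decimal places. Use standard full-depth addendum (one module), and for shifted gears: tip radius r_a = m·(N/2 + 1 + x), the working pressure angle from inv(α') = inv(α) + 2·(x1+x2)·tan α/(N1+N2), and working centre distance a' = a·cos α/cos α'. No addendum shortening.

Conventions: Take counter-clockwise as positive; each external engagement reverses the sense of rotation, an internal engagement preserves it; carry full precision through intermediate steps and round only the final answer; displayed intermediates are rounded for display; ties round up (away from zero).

1.9668

topology: single-mesh involute geometry — m = 2.670, 64T/69T pair
base radii: r_b1 = 81.503046, r_b2 = 87.870471
tip radii: r_a1 = 88.110000, r_a2 = 94.785000
no profile shift: α' = α, a' = a
action lengths: √(r_a1²−r_b1²) = 33.475747, √(r_a2²−r_b2²) = 35.538381
base pitch p_b = π·m·cos α = 8.001543
CR = (33.475747 + 35.538381 − 177.555000·sin 17.46100°)/8.001543 = 1.966819
contact ratio ≈ 1.9668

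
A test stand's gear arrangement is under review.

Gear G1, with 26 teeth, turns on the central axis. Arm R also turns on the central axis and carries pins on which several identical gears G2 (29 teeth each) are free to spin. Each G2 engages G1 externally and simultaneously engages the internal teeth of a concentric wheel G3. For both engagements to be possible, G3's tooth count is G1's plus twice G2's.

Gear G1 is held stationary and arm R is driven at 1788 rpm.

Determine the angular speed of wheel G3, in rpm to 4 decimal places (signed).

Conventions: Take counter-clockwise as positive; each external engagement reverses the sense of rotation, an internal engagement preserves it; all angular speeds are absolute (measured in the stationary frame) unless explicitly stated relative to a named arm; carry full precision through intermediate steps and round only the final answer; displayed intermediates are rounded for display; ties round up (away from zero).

topology: planetary set — G1 26T / G2 29T / G3 84T, arm = carrier (Willis)
normalise by the input: solve with ω_arm = 1, then scale by 1788 rpm
ring teeth: 26 + 2·29 = 84
26(ω_sun−ω_arm) = −84(ω_ring−ω_arm),  ω_sun = 0, ω_arm = 1
ω_ring = 1 − (26/84)(0−1) = 55/42
scale: ω_ring = 55/42 × 1788 rpm = +2341.4286 rpm

+2341.4286 rpm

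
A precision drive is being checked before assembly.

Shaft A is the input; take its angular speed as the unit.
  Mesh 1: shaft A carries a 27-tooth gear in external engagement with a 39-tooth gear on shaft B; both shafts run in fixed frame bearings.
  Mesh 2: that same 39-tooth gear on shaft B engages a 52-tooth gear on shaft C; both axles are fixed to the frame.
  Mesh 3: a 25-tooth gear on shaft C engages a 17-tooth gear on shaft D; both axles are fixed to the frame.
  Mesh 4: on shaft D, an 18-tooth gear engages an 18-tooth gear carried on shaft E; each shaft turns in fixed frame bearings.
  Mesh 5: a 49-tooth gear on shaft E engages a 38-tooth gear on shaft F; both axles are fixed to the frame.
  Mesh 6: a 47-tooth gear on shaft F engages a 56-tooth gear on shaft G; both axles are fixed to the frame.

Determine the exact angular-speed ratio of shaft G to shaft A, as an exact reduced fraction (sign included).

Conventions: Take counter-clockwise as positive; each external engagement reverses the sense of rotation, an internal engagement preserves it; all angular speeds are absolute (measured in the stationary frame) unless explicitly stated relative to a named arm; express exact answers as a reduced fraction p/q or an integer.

class = fixed-axis compound train [6 meshes; 6 ratios multiply, 6 sense flips]
mesh 1 [27T→39T]: running ratio 9/13, sense −
mesh 2 [39T→52T]: running ratio 27/52, sense +
mesh 3 [25T→17T]: running ratio 675/884, sense −
mesh 4 [18T→18T]: running ratio 675/884, sense +
mesh 5 [49T→38T]: running ratio 33075/33592, sense −
mesh 6 [47T→56T]: running ratio 222075/268736, sense +
ω_out/ω_in = 222075/268736

222075/268736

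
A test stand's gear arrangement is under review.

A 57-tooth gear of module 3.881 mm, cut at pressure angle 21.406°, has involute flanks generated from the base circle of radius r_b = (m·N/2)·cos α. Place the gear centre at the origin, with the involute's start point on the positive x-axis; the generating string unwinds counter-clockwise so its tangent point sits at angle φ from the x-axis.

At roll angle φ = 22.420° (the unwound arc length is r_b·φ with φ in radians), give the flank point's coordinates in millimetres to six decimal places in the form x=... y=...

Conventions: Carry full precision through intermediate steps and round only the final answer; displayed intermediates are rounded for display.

x=110.563148 y=2.025348

single-mesh involute tooth geometry (57T wheel at module 3.881)
pitch radius r_p = m·N/2 = 3.881·57/2 = 110.608500
base radius r_b = r_p·cos α = 110.608500·cos 21.406° = 102.978460
roll angle φ = 22.420° = 0.39130282 rad
x = r_b·(cos φ + φ·sin φ) = 110.563148
y = r_b·(sin φ − φ·cos φ) = 2.025348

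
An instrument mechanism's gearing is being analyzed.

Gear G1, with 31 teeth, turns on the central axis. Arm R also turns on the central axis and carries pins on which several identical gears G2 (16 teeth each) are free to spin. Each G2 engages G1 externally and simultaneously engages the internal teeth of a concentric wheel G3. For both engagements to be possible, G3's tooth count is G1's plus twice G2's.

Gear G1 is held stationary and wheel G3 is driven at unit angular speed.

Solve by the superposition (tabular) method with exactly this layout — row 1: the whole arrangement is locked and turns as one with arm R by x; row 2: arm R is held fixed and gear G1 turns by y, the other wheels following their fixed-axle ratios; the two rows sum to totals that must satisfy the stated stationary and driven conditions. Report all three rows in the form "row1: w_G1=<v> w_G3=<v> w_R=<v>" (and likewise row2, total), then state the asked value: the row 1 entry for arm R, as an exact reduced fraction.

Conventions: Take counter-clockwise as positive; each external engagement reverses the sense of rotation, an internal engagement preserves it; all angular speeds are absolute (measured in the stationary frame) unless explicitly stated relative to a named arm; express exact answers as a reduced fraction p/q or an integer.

row1: w_G1=63/94 w_G3=63/94 w_R=63/94
row2: w_G1=-63/94 w_G3=31/94 w_R=0
total: w_G1=0 w_G3=1 w_R=63/94
asked value: 63/94

topology: planetary set — G1 31T / G2 16T / G3 63T, arm = carrier (Willis)
row 1 (train locked, turned with arm): all members turn x
row 2 — arm fixed, fixed-axis ratios: sun y, ring −(31/63)·y, arm 0
boundary: total ω_sun = x + y = 0 and total ω_ring = x − (31/63)·y = 1  ⇒  y = -63/94, x = 63/94
row 2 ring = −(31/63)·(-63/94) = 31/94
totals (row 1 + row 2): sun 63/94 + (-63/94) = 0, ring 63/94 + 31/94 = 1, arm 63/94 + 0 = 63/94
asked cell (row1, arm) = 63/94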